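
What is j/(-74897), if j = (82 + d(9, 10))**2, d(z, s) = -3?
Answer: -6241/74897 ≈ -0.083328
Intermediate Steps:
j = 6241 (j = (82 - 3)**2 = 79**2 = 6241)
j/(-74897) = 6241/(-74897) = 6241*(-1/74897) = -6241/74897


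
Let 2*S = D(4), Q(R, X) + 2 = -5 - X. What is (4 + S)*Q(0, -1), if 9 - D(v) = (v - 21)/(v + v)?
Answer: -459/8 ≈ -57.375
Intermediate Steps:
Q(R, X) = -7 - X (Q(R, X) = -2 + (-5 - X) = -7 - X)
D(v) = 9 - (-21 + v)/(2*v) (D(v) = 9 - (v - 21)/(v + v) = 9 - (-21 + v)/(2*v))
S = 89/16 (S = ((1/2)*(21 + 17*4)/4)/2 = ((1/2)*(1/4)*(21 + 68))/2 = ((1/2)*(1/4)*89)/2 = (1/2)*(89/8) = 89/16 ≈ 5.5625)
(4 + S)*Q(0, -1) = (4 + 89/16)*(-7 - 1*(-1)) = 153*(-7 + 1)/16 = (153/16)*(-6) = -459/8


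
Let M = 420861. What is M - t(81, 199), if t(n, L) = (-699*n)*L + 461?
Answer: 11687581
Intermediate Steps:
t(n, L) = 461 - 699*L*n (t(n, L) = -699*L*n + 461 = 461 - 699*L*n)
M - t(81, 199) = 420861 - (461 - 699*199*81) = 420861 - (461 - 11267181) = 420861 - 1*(-11266720) = 420861 + 11266720 = 11687581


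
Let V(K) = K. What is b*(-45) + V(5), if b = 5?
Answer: -220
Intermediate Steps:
b*(-45) + V(5) = 5*(-45) + 5 = -225 + 5 = -220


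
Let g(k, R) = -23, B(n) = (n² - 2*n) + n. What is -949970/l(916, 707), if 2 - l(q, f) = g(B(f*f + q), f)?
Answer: -189994/5 ≈ -37999.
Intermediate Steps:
B(n) = n² - n
l(q, f) = 25 (l(q, f) = 2 - 1*(-23) = 2 + 23 = 25)
-949970/l(916, 707) = -949970/25 = -949970*1/25 = -189994/5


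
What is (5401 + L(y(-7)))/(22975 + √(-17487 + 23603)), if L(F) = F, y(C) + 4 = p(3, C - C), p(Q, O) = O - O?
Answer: 123996075/527844509 - 10794*√1529/527844509 ≈ 0.23411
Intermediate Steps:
p(Q, O) = 0
y(C) = -4 (y(C) = -4 + 0 = -4)
(5401 + L(y(-7)))/(22975 + √(-17487 + 23603)) = (5401 - 4)/(22975 + √(-17487 + 23603)) = 5397/(22975 + √6116) = 5397/(22975 + 2*√1529)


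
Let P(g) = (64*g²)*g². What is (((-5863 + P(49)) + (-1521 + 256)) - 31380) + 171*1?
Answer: 368908927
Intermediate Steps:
P(g) = 64*g⁴
(((-5863 + P(49)) + (-1521 + 256)) - 31380) + 171*1 = (((-5863 + 64*49⁴) + (-1521 + 256)) - 31380) + 171*1 = (((-5863 + 64*5764801) - 1265) - 31380) + 171 = (((-5863 + 368947264) - 1265) - 31380) + 171 = ((368941401 - 1265) - 31380) + 171 = (368940136 - 31380) + 171 = 368908756 + 171 = 368908927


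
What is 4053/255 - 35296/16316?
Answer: 4760689/346715 ≈ 13.731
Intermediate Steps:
4053/255 - 35296/16316 = 4053*(1/255) - 35296*1/16316 = 1351/85 - 8824/4079 = 4760689/346715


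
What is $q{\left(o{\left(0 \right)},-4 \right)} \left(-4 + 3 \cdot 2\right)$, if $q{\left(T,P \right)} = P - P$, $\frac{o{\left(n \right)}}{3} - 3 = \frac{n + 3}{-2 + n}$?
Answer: $0$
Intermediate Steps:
$o{\left(n \right)} = 9 + \frac{3 \left(3 + n\right)}{-2 + n}$ ($o{\left(n \right)} = 9 + 3 \frac{n + 3}{-2 + n} = 9 + 3 \frac{3 + n}{-2 + n} = 9 + \frac{3 \left(3 + n\right)}{-2 + n}$)
$q{\left(T,P \right)} = 0$
$q{\left(o{\left(0 \right)},-4 \right)} \left(-4 + 3 \cdot 2\right) = 0 \left(-4 + 3 \cdot 2\right) = 0 \left(-4 + 6\right) = 0 \cdot 2 = 0$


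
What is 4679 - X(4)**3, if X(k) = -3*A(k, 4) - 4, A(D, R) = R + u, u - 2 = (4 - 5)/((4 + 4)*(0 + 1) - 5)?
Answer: 13940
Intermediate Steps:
u = 5/3 (u = 2 + (4 - 5)/((4 + 4)*(0 + 1) - 5) = 2 - 1/(8*1 - 5) = 2 - 1/(8 - 5) = 2 - 1/3 = 5/3 ≈ 1.6667)
A(D, R) = 5/3 + R (A(D, R) = R + 5/3 = 5/3 + R)
X(k) = -21 (X(k) = -3*(5/3 + 4) - 4 = -3*17/3 - 4 = -17 - 4 = -21)
4679 - X(4)**3 = 4679 - 1*(-21)**3 = 4679 - 1*(-9261) = 4679 + 9261 = 13940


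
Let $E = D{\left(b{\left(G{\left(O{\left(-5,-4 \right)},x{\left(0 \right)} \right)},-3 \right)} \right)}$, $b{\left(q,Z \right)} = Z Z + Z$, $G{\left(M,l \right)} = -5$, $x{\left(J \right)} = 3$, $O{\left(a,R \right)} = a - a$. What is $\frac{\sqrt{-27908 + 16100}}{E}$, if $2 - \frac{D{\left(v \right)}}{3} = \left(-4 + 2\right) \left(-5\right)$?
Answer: $- \frac{i \sqrt{82}}{2} \approx - 4.5277 i$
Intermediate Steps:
$O{\left(a,R \right)} = 0$
$b{\left(q,Z \right)} = Z + Z^{2}$ ($b{\left(q,Z \right)} = Z^{2} + Z = Z + Z^{2}$)
$D{\left(v \right)} = -24$ ($D{\left(v \right)} = 6 - 3 \left(-4 + 2\right) \left(-5\right) = 6 - 3 \left(\left(-2\right) \left(-5\right)\right) = 6 - 30 = -24$)
$E = -24$
$\frac{\sqrt{-27908 + 16100}}{E} = \frac{\sqrt{-27908 + 16100}}{-24} = \sqrt{-11808} \left(- \frac{1}{24}\right) = 12 i \sqrt{82} \left(- \frac{1}{24}\right) = - \frac{i \sqrt{82}}{2}$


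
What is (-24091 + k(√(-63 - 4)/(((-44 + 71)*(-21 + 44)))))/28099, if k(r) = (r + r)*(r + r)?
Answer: -9290477599/10836126459 ≈ -0.85736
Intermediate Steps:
k(r) = 4*r² (k(r) = (2*r)*(2*r) = 4*r²)
(-24091 + k(√(-63 - 4)/(((-44 + 71)*(-21 + 44)))))/28099 = (-24091 + 4*(√(-63 - 4)/(((-44 + 71)*(-21 + 44))))²)/28099 = (-24091 + 4*(√(-67)/((27*23)))²)*(1/28099) = (-24091 + 4*((I*√67)/621)²)*(1/28099) = (-24091 + 4*((I*√67)*(1/621))²)*(1/28099) = (-24091 + 4*(I*√67/621)²)*(1/28099) = (-24091 + 4*(-67/385641))*(1/28099) = (-24091 - 268/385641)*(1/28099) = -9290477599/385641*1/28099 = -9290477599/10836126459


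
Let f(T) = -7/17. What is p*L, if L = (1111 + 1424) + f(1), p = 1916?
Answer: 82556608/17 ≈ 4.8563e+6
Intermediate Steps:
f(T) = -7/17 (f(T) = -7*1/17 = -7/17)
L = 43088/17 (L = (1111 + 1424) - 7/17 = 2535 - 7/17 = 43088/17 ≈ 2534.6)
p*L = 1916*(43088/17) = 82556608/17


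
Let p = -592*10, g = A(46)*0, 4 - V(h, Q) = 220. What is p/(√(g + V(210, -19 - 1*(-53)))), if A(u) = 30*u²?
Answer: 1480*I*√6/9 ≈ 402.81*I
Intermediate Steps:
V(h, Q) = -216 (V(h, Q) = 4 - 1*220 = 4 - 220 = -216)
g = 0 (g = (30*46²)*0 = (30*2116)*0 = 63480*0 = 0)
p = -5920
p/(√(g + V(210, -19 - 1*(-53)))) = -5920/√(0 - 216) = -5920*(-I*√6/36) = -(-1480)*I*√6/9 = 1480*I*√6/9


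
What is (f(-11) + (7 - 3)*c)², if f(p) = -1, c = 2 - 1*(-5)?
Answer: 729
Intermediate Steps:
c = 7 (c = 2 + 5 = 7)
(f(-11) + (7 - 3)*c)² = (-1 + (7 - 3)*7)² = (-1 + 4*7)² = (-1 + 28)² = 27² = 729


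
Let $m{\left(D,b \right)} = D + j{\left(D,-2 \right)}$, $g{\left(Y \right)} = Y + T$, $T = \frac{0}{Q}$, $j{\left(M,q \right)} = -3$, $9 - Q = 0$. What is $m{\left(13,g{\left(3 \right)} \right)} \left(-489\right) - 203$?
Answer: $-5093$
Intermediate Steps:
$Q = 9$ ($Q = 9 - 0 = 9 + 0 = 9$)
$T = 0$ ($T = \frac{0}{9} = 0 \cdot \frac{1}{9} = 0$)
$g{\left(Y \right)} = Y$ ($g{\left(Y \right)} = Y + 0 = Y$)
$m{\left(D,b \right)} = -3 + D$ ($m{\left(D,b \right)} = D - 3 = -3 + D$)
$m{\left(13,g{\left(3 \right)} \right)} \left(-489\right) - 203 = \left(-3 + 13\right) \left(-489\right) - 203 = 10 \left(-489\right) - 203 = -4890 - 203 = -5093$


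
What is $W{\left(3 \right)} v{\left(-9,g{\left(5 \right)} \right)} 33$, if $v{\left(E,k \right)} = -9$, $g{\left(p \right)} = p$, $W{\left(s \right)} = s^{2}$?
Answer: $-2673$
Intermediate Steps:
$W{\left(3 \right)} v{\left(-9,g{\left(5 \right)} \right)} 33 = 3^{2} \left(-9\right) 33 = 9 \left(-9\right) 33 = \left(-81\right) 33 = -2673$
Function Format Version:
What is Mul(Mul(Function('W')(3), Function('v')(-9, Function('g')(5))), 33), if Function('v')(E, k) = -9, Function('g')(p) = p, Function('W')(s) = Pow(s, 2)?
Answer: -2673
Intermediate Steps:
Mul(Mul(Function('W')(3), Function('v')(-9, Function('g')(5))), 33) = Mul(Mul(Pow(3, 2), -9), 33) = Mul(Mul(9, -9), 33) = Mul(-81, 33) = -2673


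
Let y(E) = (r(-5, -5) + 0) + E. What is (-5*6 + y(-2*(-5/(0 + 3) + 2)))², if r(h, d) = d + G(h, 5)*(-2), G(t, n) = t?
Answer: 5929/9 ≈ 658.78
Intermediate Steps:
r(h, d) = d - 2*h (r(h, d) = d + h*(-2) = d - 2*h)
y(E) = 5 + E (y(E) = ((-5 - 2*(-5)) + 0) + E = ((-5 + 10) + 0) + E = (5 + 0) + E = 5 + E)
(-5*6 + y(-2*(-5/(0 + 3) + 2)))² = (-5*6 + (5 - 2*(-5/(0 + 3) + 2)))² = (-30 + (5 - 2*(-5/3 + 2)))² = (-30 + (5 - 2*⅓))² = (-30 + (5 - ⅔))² = (-30 + 13/3)² = (-77/3)² = 5929/9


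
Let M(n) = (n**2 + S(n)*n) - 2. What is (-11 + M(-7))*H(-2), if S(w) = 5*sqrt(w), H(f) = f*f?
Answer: 144 - 140*I*sqrt(7) ≈ 144.0 - 370.41*I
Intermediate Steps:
H(f) = f**2
M(n) = -2 + n**2 + 5*n**(3/2) (M(n) = (n**2 + (5*sqrt(n))*n) - 2 = (n**2 + 5*n**(3/2)) - 2 = -2 + n**2 + 5*n**(3/2))
(-11 + M(-7))*H(-2) = (-11 + (-2 + (-7)**2 + 5*(-7)**(3/2)))*(-2)**2 = (-11 + (-2 + 49 + 5*(-7*I*sqrt(7))))*4 = (-11 + (-2 + 49 - 35*I*sqrt(7)))*4 = (-11 + (47 - 35*I*sqrt(7)))*4 = (36 - 35*I*sqrt(7))*4 = 144 - 140*I*sqrt(7)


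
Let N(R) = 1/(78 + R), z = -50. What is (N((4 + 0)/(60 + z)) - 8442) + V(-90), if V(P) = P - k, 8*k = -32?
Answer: -3342971/392 ≈ -8528.0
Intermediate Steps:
k = -4 (k = (⅛)*(-32) = -4)
V(P) = 4 + P (V(P) = P - 1*(-4) = P + 4 = 4 + P)
(N((4 + 0)/(60 + z)) - 8442) + V(-90) = (1/(78 + (4 + 0)/(60 - 50)) - 8442) + (4 - 90) = (1/(78 + 4/10) - 8442) - 86 = (1/(78 + 4*(⅒)) - 8442) - 86 = (1/(78 + ⅖) - 8442) - 86 = (1/(392/5) - 8442) - 86 = (5/392 - 8442) - 86 = -3309259/392 - 86 = -3342971/392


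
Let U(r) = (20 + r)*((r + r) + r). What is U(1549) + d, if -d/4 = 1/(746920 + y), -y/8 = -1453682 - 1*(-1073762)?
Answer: 6901577229509/946570 ≈ 7.2911e+6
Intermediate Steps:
y = 3039360 (y = -8*(-1453682 - 1*(-1073762)) = -8*(-1453682 + 1073762) = -8*(-379920) = 3039360)
U(r) = 3*r*(20 + r) (U(r) = (20 + r)*(2*r + r) = (20 + r)*(3*r) = 3*r*(20 + r))
d = -1/946570 (d = -4/(746920 + 3039360) = -4/3786280 = -4*1/3786280 = -1/946570 ≈ -1.0564e-6)
U(1549) + d = 3*1549*(20 + 1549) - 1/946570 = 3*1549*1569 - 1/946570 = 7291143 - 1/946570 = 6901577229509/946570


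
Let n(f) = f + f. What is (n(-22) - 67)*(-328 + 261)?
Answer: 7437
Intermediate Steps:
n(f) = 2*f
(n(-22) - 67)*(-328 + 261) = (2*(-22) - 67)*(-328 + 261) = (-44 - 67)*(-67) = -111*(-67) = 7437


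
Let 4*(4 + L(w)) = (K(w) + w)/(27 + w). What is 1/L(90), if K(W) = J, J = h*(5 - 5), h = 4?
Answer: -26/99 ≈ -0.26263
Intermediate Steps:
J = 0 (J = 4*(5 - 5) = 4*0 = 0)
K(W) = 0
L(w) = -4 + w/(4*(27 + w)) (L(w) = -4 + ((0 + w)/(27 + w))/4 = -4 + (w/(27 + w))/4 = -4 + w/(4*(27 + w)))
1/L(90) = 1/(3*(-144 - 5*90)/(4*(27 + 90))) = 1/((¾)*(-144 - 450)/117) = 1/((¾)*(1/117)*(-594)) = 1/(-99/26) = -26/99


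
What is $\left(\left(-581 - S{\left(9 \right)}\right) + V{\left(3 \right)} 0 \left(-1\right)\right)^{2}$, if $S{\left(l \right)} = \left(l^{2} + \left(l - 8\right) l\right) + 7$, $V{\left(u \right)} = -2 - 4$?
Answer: $459684$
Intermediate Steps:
$V{\left(u \right)} = -6$
$S{\left(l \right)} = 7 + l^{2} + l \left(-8 + l\right)$ ($S{\left(l \right)} = \left(l^{2} + \left(l - 8\right) l\right) + 7 = \left(l^{2} + \left(-8 + l\right) l\right) + 7 = \left(l^{2} + l \left(-8 + l\right)\right) + 7 = 7 + l^{2} + l \left(-8 + l\right)$)
$\left(\left(-581 - S{\left(9 \right)}\right) + V{\left(3 \right)} 0 \left(-1\right)\right)^{2} = \left(\left(-581 - \left(7 - 72 + 2 \cdot 9^{2}\right)\right) + \left(-6\right) 0 \left(-1\right)\right)^{2} = \left(\left(-581 - \left(7 - 72 + 2 \cdot 81\right)\right) + 0 \left(-1\right)\right)^{2} = \left(\left(-581 - \left(7 - 72 + 162\right)\right) + 0\right)^{2} = \left(\left(-581 - 97\right) + 0\right)^{2} = \left(-678 + 0\right)^{2} = \left(-678\right)^{2} = 459684$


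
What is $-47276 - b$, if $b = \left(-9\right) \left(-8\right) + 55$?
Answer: $-47403$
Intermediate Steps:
$b = 127$ ($b = 72 + 55 = 127$)
$-47276 - b = -47276 - 127 = -47403$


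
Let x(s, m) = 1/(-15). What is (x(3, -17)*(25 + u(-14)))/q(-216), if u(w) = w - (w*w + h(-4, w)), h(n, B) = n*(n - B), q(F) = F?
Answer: -29/648 ≈ -0.044753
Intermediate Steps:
x(s, m) = -1/15
u(w) = -16 - w**2 - 3*w (u(w) = w - (w*w - 4*(-4 - w)) = w - (w**2 + (16 + 4*w)) = w - (16 + w**2 + 4*w) = w + (-16 - w**2 - 4*w) = -16 - w**2 - 3*w)
(x(3, -17)*(25 + u(-14)))/q(-216) = -(25 + (-16 - 1*(-14)**2 - 3*(-14)))/15/(-216) = -(25 + (-16 - 1*196 + 42))/15*(-1/216) = -(25 + (-16 - 196 + 42))/15*(-1/216) = -(25 - 170)/15*(-1/216) = -1/15*(-145)*(-1/216) = (29/3)*(-1/216) = -29/648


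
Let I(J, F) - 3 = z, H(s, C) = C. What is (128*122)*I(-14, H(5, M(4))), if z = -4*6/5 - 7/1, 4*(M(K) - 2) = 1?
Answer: -687104/5 ≈ -1.3742e+5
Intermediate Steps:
M(K) = 9/4 (M(K) = 2 + (¼)*1 = 2 + ¼ = 9/4)
z = -59/5 (z = -24*⅕ - 7*1 = -24/5 - 7 = -59/5 ≈ -11.800)
I(J, F) = -44/5 (I(J, F) = 3 - 59/5 = -44/5)
(128*122)*I(-14, H(5, M(4))) = (128*122)*(-44/5) = 15616*(-44/5) = -687104/5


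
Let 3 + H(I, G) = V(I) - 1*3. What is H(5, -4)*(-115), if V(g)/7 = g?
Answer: -3335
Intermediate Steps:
V(g) = 7*g
H(I, G) = -6 + 7*I (H(I, G) = -3 + (7*I - 1*3) = -3 + (7*I - 3) = -3 + (-3 + 7*I) = -6 + 7*I)
H(5, -4)*(-115) = (-6 + 7*5)*(-115) = (-6 + 35)*(-115) = 29*(-115) = -3335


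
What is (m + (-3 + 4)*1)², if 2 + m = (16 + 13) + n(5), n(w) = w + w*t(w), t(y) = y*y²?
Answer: 432964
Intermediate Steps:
t(y) = y³
n(w) = w + w⁴ (n(w) = w + w*w³ = w + w⁴)
m = 657 (m = -2 + ((16 + 13) + (5 + 5⁴)) = -2 + (29 + (5 + 625)) = -2 + (29 + 630) = -2 + 659 = 657)
(m + (-3 + 4)*1)² = (657 + (-3 + 4)*1)² = (657 + 1*1)² = (657 + 1)² = 658² = 432964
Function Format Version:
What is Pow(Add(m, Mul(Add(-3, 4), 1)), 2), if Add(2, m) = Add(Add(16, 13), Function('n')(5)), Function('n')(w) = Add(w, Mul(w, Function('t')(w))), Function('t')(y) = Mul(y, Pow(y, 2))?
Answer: 432964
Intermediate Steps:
Function('t')(y) = Pow(y, 3)
Function('n')(w) = Add(w, Pow(w, 4)) (Function('n')(w) = Add(w, Mul(w, Pow(w, 3))) = Add(w, Pow(w, 4)))
m = 657 (m = Add(-2, Add(Add(16, 13), Add(5, Pow(5, 4)))) = Add(-2, Add(29, Add(5, 625))) = Add(-2, Add(29, 630)) = Add(-2, 659) = 657)
Pow(Add(m, Mul(Add(-3, 4), 1)), 2) = Pow(Add(657, Mul(Add(-3, 4), 1)), 2) = Pow(Add(657, Mul(1, 1)), 2) = Pow(Add(657, 1), 2) = Pow(658, 2) = 432964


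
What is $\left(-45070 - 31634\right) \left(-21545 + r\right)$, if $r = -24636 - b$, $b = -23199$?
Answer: $1762811328$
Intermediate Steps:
$r = -1437$ ($r = -24636 - -23199 = -24636 + 23199 = -1437$)
$\left(-45070 - 31634\right) \left(-21545 + r\right) = \left(-45070 - 31634\right) \left(-21545 - 1437\right) = \left(-76704\right) \left(-22982\right) = 1762811328$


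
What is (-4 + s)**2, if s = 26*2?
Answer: 2304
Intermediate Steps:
s = 52
(-4 + s)**2 = (-4 + 52)**2 = 48**2 = 2304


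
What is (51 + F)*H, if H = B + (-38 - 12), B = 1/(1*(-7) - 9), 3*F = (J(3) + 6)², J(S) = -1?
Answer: -23763/8 ≈ -2970.4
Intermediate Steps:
F = 25/3 (F = (-1 + 6)²/3 = (⅓)*5² = (⅓)*25 = 25/3 ≈ 8.3333)
B = -1/16 (B = 1/(-7 - 9) = 1/(-16) = -1/16 ≈ -0.062500)
H = -801/16 (H = -1/16 + (-38 - 12) = -1/16 - 50 = -801/16 ≈ -50.063)
(51 + F)*H = (51 + 25/3)*(-801/16) = (178/3)*(-801/16) = -23763/8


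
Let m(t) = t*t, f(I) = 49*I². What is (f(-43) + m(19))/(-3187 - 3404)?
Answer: -90962/6591 ≈ -13.801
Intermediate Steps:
m(t) = t²
(f(-43) + m(19))/(-3187 - 3404) = (49*(-43)² + 19²)/(-3187 - 3404) = (49*1849 + 361)/(-6591) = (90601 + 361)*(-1/6591) = 90962*(-1/6591) = -90962/6591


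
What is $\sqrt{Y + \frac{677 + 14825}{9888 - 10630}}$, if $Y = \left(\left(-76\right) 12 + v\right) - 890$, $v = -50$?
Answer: $\frac{i \sqrt{257786753}}{371} \approx 43.277 i$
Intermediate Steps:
$Y = -1852$ ($Y = \left(\left(-76\right) 12 - 50\right) - 890 = \left(-912 - 50\right) - 890 = -962 - 890 = -1852$)
$\sqrt{Y + \frac{677 + 14825}{9888 - 10630}} = \sqrt{-1852 + \frac{677 + 14825}{9888 - 10630}} = \sqrt{-1852 + \frac{15502}{-742}} = \sqrt{-1852 + 15502 \left(- \frac{1}{742}\right)} = \sqrt{-1852 - \frac{7751}{371}} = \sqrt{- \frac{694843}{371}} = \frac{i \sqrt{257786753}}{371}$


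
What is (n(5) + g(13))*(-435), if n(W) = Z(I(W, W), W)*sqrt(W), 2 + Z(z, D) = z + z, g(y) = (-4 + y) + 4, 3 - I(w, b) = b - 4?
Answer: -5655 - 870*sqrt(5) ≈ -7600.4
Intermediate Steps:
I(w, b) = 7 - b (I(w, b) = 3 - (b - 4) = 3 - (-4 + b) = 3 + (4 - b) = 7 - b)
g(y) = y
Z(z, D) = -2 + 2*z (Z(z, D) = -2 + (z + z) = -2 + 2*z)
n(W) = sqrt(W)*(12 - 2*W) (n(W) = (-2 + 2*(7 - W))*sqrt(W) = (-2 + (14 - 2*W))*sqrt(W) = (12 - 2*W)*sqrt(W) = sqrt(W)*(12 - 2*W))
(n(5) + g(13))*(-435) = (2*sqrt(5)*(6 - 1*5) + 13)*(-435) = (2*sqrt(5)*(6 - 5) + 13)*(-435) = (2*sqrt(5)*1 + 13)*(-435) = (2*sqrt(5) + 13)*(-435) = (13 + 2*sqrt(5))*(-435) = -5655 - 870*sqrt(5)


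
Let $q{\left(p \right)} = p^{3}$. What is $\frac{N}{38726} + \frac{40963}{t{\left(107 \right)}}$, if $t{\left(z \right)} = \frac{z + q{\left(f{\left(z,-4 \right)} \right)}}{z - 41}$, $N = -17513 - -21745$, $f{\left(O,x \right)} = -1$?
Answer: $\frac{26174608925}{1026239} \approx 25505.0$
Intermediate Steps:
$N = 4232$ ($N = -17513 + 21745 = 4232$)
$t{\left(z \right)} = \frac{-1 + z}{-41 + z}$ ($t{\left(z \right)} = \frac{z + \left(-1\right)^{3}}{z - 41} = \frac{z - 1}{-41 + z} = \frac{-1 + z}{-41 + z}$)
$\frac{N}{38726} + \frac{40963}{t{\left(107 \right)}} = \frac{4232}{38726} + \frac{40963}{\frac{1}{-41 + 107} \left(-1 + 107\right)} = 4232 \cdot \frac{1}{38726} + \frac{40963}{\frac{1}{66} \cdot 106} = \frac{2116}{19363} + \frac{40963}{\frac{1}{66} \cdot 106} = \frac{2116}{19363} + \frac{40963}{\frac{53}{33}} = \frac{2116}{19363} + 40963 \cdot \frac{33}{53} = \frac{2116}{19363} + \frac{1351779}{53} = \frac{26174608925}{1026239}$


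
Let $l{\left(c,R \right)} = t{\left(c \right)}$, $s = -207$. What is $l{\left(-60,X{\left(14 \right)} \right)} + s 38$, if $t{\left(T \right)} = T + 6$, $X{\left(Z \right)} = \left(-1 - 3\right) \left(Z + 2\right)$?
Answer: $-7920$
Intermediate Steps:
$X{\left(Z \right)} = -8 - 4 Z$ ($X{\left(Z \right)} = - 4 \left(2 + Z\right) = -8 - 4 Z$)
$t{\left(T \right)} = 6 + T$
$l{\left(c,R \right)} = 6 + c$
$l{\left(-60,X{\left(14 \right)} \right)} + s 38 = \left(6 - 60\right) - 7866 = -54 - 7866 = -7920$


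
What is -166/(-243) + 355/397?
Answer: 152167/96471 ≈ 1.5773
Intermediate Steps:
-166/(-243) + 355/397 = -166*(-1/243) + 355*(1/397) = 166/243 + 355/397 = 152167/96471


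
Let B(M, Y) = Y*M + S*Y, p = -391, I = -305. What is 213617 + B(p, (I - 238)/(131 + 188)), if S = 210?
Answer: 68242106/319 ≈ 2.1393e+5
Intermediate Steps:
B(M, Y) = 210*Y + M*Y (B(M, Y) = Y*M + 210*Y = M*Y + 210*Y = 210*Y + M*Y)
213617 + B(p, (I - 238)/(131 + 188)) = 213617 + ((-305 - 238)/(131 + 188))*(210 - 391) = 213617 - 543/319*(-181) = 213617 + 98283/319 = 68242106/319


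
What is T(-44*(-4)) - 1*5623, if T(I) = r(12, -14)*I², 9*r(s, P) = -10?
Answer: -360367/9 ≈ -40041.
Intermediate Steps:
r(s, P) = -10/9 (r(s, P) = (⅑)*(-10) = -10/9)
T(I) = -10*I²/9
T(-44*(-4)) - 1*5623 = -10*(-44*(-4))²/9 - 1*5623 = -10/9*176² - 5623 = -10/9*30976 - 5623 = -309760/9 - 5623 = -360367/9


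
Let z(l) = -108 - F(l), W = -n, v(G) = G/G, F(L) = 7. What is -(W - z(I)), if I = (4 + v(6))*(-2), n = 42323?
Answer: 42208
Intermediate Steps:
v(G) = 1
I = -10 (I = (4 + 1)*(-2) = 5*(-2) = -10)
W = -42323 (W = -1*42323 = -42323)
z(l) = -115 (z(l) = -108 - 1*7 = -108 - 7 = -115)
-(W - z(I)) = -(-42323 - 1*(-115)) = -(-42323 + 115) = -1*(-42208) = 42208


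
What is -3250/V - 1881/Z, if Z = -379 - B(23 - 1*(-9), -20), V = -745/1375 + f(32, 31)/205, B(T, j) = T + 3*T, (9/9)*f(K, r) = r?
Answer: 3097777529/372138 ≈ 8324.3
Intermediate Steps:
f(K, r) = r
B(T, j) = 4*T
V = -4404/11275 (V = -745/1375 + 31/205 = -745*1/1375 + 31*(1/205) = -149/275 + 31/205 = -4404/11275 ≈ -0.39060)
Z = -507 (Z = -379 - 4*(23 - 1*(-9)) = -379 - 4*(23 + 9) = -379 - 4*32 = -379 - 1*128 = -379 - 128 = -507)
-3250/V - 1881/Z = -3250/(-4404/11275) - 1881/(-507) = -3250*(-11275/4404) - 1881*(-1/507) = 18321875/2202 + 627/169 = 3097777529/372138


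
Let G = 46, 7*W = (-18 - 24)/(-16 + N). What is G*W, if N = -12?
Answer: 69/7 ≈ 9.8571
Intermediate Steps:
W = 3/14 (W = ((-18 - 24)/(-16 - 12))/7 = (-42/(-28))/7 = (-42*(-1/28))/7 = (⅐)*(3/2) = 3/14 ≈ 0.21429)
G*W = 46*(3/14) = 69/7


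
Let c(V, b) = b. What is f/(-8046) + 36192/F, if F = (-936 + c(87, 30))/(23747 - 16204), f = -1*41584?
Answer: -183040850056/607473 ≈ -3.0132e+5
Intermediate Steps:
f = -41584
F = -906/7543 (F = (-936 + 30)/(23747 - 16204) = -906/7543 ≈ -0.12011)
f/(-8046) + 36192/F = -41584/(-8046) + 36192/(-906/7543) = -41584*(-1/8046) + 36192*(-7543/906) = 20792/4023 - 45499376/151 = -183040850056/607473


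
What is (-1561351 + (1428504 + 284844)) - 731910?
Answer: -579913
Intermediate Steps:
(-1561351 + (1428504 + 284844)) - 731910 = (-1561351 + 1713348) - 731910 = 151997 - 731910 = -579913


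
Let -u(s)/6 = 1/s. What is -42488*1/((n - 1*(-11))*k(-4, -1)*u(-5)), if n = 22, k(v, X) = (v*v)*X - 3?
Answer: 106220/1881 ≈ 56.470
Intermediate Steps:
k(v, X) = -3 + X*v² (k(v, X) = v²*X - 3 = X*v² - 3 = -3 + X*v²)
u(s) = -6/s
-42488*1/((n - 1*(-11))*k(-4, -1)*u(-5)) = -42488*5/(6*(-3 - 1*(-4)²)*(22 - 1*(-11))) = -42488*5/(6*(-3 - 1*16)*(22 + 11)) = -42488*5/(198*(-3 - 16)) = -42488/((198/5)*(-19)) = -42488/(-3762/5) = -42488*(-5/3762) = 106220/1881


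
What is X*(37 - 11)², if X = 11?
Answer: 7436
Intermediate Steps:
X*(37 - 11)² = 11*(37 - 11)² = 11*26² = 11*676 = 7436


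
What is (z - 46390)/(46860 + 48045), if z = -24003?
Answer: -70393/94905 ≈ -0.74172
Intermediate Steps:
(z - 46390)/(46860 + 48045) = (-24003 - 46390)/(46860 + 48045) = -70393/94905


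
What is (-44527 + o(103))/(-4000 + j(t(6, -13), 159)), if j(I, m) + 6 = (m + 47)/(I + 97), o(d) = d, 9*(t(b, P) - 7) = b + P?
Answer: 5158737/464965 ≈ 11.095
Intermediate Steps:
t(b, P) = 7 + P/9 + b/9 (t(b, P) = 7 + (b + P)/9 = 7 + (P + b)/9 = 7 + (P/9 + b/9) = 7 + P/9 + b/9)
j(I, m) = -6 + (47 + m)/(97 + I) (j(I, m) = -6 + (m + 47)/(I + 97) = -6 + (47 + m)/(97 + I))
(-44527 + o(103))/(-4000 + j(t(6, -13), 159)) = (-44527 + 103)/(-4000 + (-535 + 159 - 6*(7 + (⅑)*(-13) + (⅑)*6))/(97 + (7 + (⅑)*(-13) + (⅑)*6))) = -44424/(-4000 + (-535 + 159 - 6*(7 - 13/9 + ⅔))/(97 + (7 - 13/9 + ⅔))) = -44424/(-4000 + (-535 + 159 - 6*56/9)/(97 + 56/9)) = -44424/(-4000 + (-535 + 159 - 112/3)/(929/9)) = -44424/(-4000 + (9/929)*(-1240/3)) = -44424/(-4000 - 3720/929) = -44424/(-3719720/929) = -44424*(-929/3719720) = 5158737/464965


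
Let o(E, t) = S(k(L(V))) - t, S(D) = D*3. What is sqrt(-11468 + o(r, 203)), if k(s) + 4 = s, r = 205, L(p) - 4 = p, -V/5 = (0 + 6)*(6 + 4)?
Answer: I*sqrt(12571) ≈ 112.12*I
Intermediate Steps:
V = -300 (V = -5*(0 + 6)*(6 + 4) = -30*10 = -5*60 = -300)
L(p) = 4 + p
k(s) = -4 + s
S(D) = 3*D
o(E, t) = -900 - t (o(E, t) = 3*(-4 + (4 - 300)) - t = 3*(-4 - 296) - t = 3*(-300) - t = -900 - t)
sqrt(-11468 + o(r, 203)) = sqrt(-11468 + (-900 - 1*203)) = sqrt(-11468 + (-900 - 203)) = sqrt(-11468 - 1103) = sqrt(-12571) = I*sqrt(12571)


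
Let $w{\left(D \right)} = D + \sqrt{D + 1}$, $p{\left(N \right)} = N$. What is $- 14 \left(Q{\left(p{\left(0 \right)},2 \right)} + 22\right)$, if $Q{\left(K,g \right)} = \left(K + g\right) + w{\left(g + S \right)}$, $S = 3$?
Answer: $-406 - 14 \sqrt{6} \approx -440.29$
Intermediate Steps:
$w{\left(D \right)} = D + \sqrt{1 + D}$
$Q{\left(K,g \right)} = 3 + K + \sqrt{4 + g} + 2 g$ ($Q{\left(K,g \right)} = \left(K + g\right) + \left(\left(g + 3\right) + \sqrt{1 + \left(g + 3\right)}\right) = \left(K + g\right) + \left(\left(3 + g\right) + \sqrt{1 + \left(3 + g\right)}\right) = \left(K + g\right) + \left(\left(3 + g\right) + \sqrt{4 + g}\right) = \left(K + g\right) + \left(3 + g + \sqrt{4 + g}\right) = 3 + K + \sqrt{4 + g} + 2 g$)
$- 14 \left(Q{\left(p{\left(0 \right)},2 \right)} + 22\right) = - 14 \left(\left(3 + 0 + \sqrt{4 + 2} + 2 \cdot 2\right) + 22\right) = - 14 \left(\left(3 + 0 + \sqrt{6} + 4\right) + 22\right) = - 14 \left(\left(7 + \sqrt{6}\right) + 22\right) = - 14 \left(29 + \sqrt{6}\right) = -406 - 14 \sqrt{6}$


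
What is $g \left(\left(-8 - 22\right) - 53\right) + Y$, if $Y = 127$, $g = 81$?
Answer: $-6596$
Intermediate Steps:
$g \left(\left(-8 - 22\right) - 53\right) + Y = 81 \left(\left(-8 - 22\right) - 53\right) + 127 = 81 \left(-30 - 53\right) + 127 = 81 \left(-83\right) + 127 = -6723 + 127 = -6596$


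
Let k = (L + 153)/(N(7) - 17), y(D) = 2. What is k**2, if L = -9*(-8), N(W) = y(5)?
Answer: 225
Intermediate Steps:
N(W) = 2
L = 72
k = -15 (k = (72 + 153)/(2 - 17) = 225/(-15) = 225*(-1/15) = -15)
k**2 = (-15)**2 = 225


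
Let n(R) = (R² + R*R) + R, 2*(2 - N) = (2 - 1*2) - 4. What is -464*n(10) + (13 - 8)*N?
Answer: -97420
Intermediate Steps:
N = 4 (N = 2 - ((2 - 1*2) - 4)/2 = 2 - ((2 - 2) - 4)/2 = 2 - (0 - 4)/2 = 2 - ½*(-4) = 2 + 2 = 4)
n(R) = R + 2*R² (n(R) = (R² + R²) + R = 2*R² + R = R + 2*R²)
-464*n(10) + (13 - 8)*N = -4640*(1 + 2*10) + (13 - 8)*4 = -4640*(1 + 20) + 5*4 = -4640*21 + 20 = -464*210 + 20 = -97440 + 20 = -97420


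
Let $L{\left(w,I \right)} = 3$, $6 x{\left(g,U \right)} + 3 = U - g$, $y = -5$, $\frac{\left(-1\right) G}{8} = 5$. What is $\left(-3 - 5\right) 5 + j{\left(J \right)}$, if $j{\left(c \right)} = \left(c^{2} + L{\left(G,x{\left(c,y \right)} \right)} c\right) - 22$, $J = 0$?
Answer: $-62$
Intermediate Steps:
$G = -40$ ($G = \left(-8\right) 5 = -40$)
$x{\left(g,U \right)} = - \frac{1}{2} - \frac{g}{6} + \frac{U}{6}$ ($x{\left(g,U \right)} = - \frac{1}{2} + \frac{U - g}{6} = - \frac{1}{2} + \left(- \frac{g}{6} + \frac{U}{6}\right) = - \frac{1}{2} - \frac{g}{6} + \frac{U}{6}$)
$j{\left(c \right)} = -22 + c^{2} + 3 c$ ($j{\left(c \right)} = \left(c^{2} + 3 c\right) - 22 = -22 + c^{2} + 3 c$)
$\left(-3 - 5\right) 5 + j{\left(J \right)} = \left(-3 - 5\right) 5 + \left(-22 + 0^{2} + 3 \cdot 0\right) = \left(-8\right) 5 + \left(-22 + 0 + 0\right) = -40 - 22 = -62$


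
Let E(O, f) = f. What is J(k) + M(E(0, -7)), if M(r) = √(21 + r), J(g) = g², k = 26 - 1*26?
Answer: √14 ≈ 3.7417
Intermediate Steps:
k = 0 (k = 26 - 26 = 0)
J(k) + M(E(0, -7)) = 0² + √(21 - 7) = 0 + √14 = √14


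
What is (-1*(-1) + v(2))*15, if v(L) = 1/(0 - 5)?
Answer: 12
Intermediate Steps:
v(L) = -⅕ (v(L) = 1/(-5) = -⅕)
(-1*(-1) + v(2))*15 = (-1*(-1) - ⅕)*15 = (1 - ⅕)*15 = (⅘)*15 = 12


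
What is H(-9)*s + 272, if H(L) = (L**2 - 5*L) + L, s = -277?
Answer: -32137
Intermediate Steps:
H(L) = L**2 - 4*L
H(-9)*s + 272 = -9*(-4 - 9)*(-277) + 272 = -9*(-13)*(-277) + 272 = 117*(-277) + 272 = -32409 + 272 = -32137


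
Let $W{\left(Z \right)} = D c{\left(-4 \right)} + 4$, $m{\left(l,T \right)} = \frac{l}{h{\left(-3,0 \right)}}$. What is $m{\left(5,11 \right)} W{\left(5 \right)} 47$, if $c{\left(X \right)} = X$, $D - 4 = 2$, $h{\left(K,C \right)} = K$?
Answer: $\frac{4700}{3} \approx 1566.7$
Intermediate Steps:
$D = 6$ ($D = 4 + 2 = 6$)
$m{\left(l,T \right)} = - \frac{l}{3}$ ($m{\left(l,T \right)} = \frac{l}{-3} = l \left(- \frac{1}{3}\right) = - \frac{l}{3}$)
$W{\left(Z \right)} = -20$ ($W{\left(Z \right)} = 6 \left(-4\right) + 4 = -24 + 4 = -20$)
$m{\left(5,11 \right)} W{\left(5 \right)} 47 = \left(- \frac{1}{3}\right) 5 \left(-20\right) 47 = \left(- \frac{5}{3}\right) \left(-20\right) 47 = \frac{100}{3} \cdot 47 = \frac{4700}{3}$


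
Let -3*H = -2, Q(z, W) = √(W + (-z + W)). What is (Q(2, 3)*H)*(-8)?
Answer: -32/3 ≈ -10.667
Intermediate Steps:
Q(z, W) = √(-z + 2*W) (Q(z, W) = √(W + (W - z)) = √(-z + 2*W))
H = ⅔ (H = -⅓*(-2) = ⅔ ≈ 0.66667)
(Q(2, 3)*H)*(-8) = (√(-1*2 + 2*3)*(⅔))*(-8) = (√(-2 + 6)*(⅔))*(-8) = (√4*(⅔))*(-8) = (2*(⅔))*(-8) = (4/3)*(-8) = -32/3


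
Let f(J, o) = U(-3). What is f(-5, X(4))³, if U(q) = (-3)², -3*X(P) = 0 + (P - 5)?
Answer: 729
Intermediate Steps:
X(P) = 5/3 - P/3 (X(P) = -(0 + (P - 5))/3 = -(0 + (-5 + P))/3 = -(-5 + P)/3 = 5/3 - P/3)
U(q) = 9
f(J, o) = 9
f(-5, X(4))³ = 9³ = 729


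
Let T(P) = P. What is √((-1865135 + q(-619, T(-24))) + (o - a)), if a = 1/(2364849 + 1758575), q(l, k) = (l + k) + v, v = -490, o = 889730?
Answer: I*√1037731867792485682/1030856 ≈ 988.2*I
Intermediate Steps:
q(l, k) = -490 + k + l (q(l, k) = (l + k) - 490 = (k + l) - 490 = -490 + k + l)
a = 1/4123424 ≈ 2.4252e-7
√((-1865135 + q(-619, T(-24))) + (o - a)) = √((-1865135 + (-490 - 24 - 619)) + (889730 - 1*1/4123424)) = √((-1865135 - 1133) + (889730 - 1/4123424)) = √(-1866268 + 3668734035519/4123424) = √(-4026680226113/4123424) = I*√1037731867792485682/1030856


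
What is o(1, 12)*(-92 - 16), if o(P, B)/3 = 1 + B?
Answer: -4212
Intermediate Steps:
o(P, B) = 3 + 3*B (o(P, B) = 3*(1 + B) = 3 + 3*B)
o(1, 12)*(-92 - 16) = (3 + 3*12)*(-92 - 16) = (3 + 36)*(-108) = 39*(-108) = -4212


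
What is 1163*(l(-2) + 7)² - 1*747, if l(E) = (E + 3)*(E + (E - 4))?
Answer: 416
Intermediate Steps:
l(E) = (-4 + 2*E)*(3 + E) (l(E) = (3 + E)*(E + (-4 + E)) = (3 + E)*(-4 + 2*E) = (-4 + 2*E)*(3 + E))
1163*(l(-2) + 7)² - 1*747 = 1163*((-12 + 2*(-2) + 2*(-2)²) + 7)² - 1*747 = 1163*((-12 - 4 + 2*4) + 7)² - 747 = 1163*((-12 - 4 + 8) + 7)² - 747 = 1163*(-8 + 7)² - 747 = 1163*(-1)² - 747 = 1163*1 - 747 = 1163 - 747 = 416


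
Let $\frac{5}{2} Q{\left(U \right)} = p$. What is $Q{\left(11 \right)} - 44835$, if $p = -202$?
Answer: $- \frac{224579}{5} \approx -44916.0$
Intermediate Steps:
$Q{\left(U \right)} = - \frac{404}{5}$ ($Q{\left(U \right)} = \frac{2}{5} \left(-202\right) = - \frac{404}{5}$)
$Q{\left(11 \right)} - 44835 = - \frac{404}{5} - 44835 = - \frac{224579}{5}$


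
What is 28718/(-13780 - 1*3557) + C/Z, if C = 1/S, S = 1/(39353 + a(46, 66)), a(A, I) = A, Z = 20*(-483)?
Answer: -13919947/2427180 ≈ -5.7350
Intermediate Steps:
Z = -9660
S = 1/39399 (S = 1/(39353 + 46) = 1/39399 ≈ 2.5381e-5)
C = 39399 (C = 1/(1/39399) = 39399)
28718/(-13780 - 1*3557) + C/Z = 28718/(-13780 - 1*3557) + 39399/(-9660) = 28718/(-13780 - 3557) + 39399*(-1/9660) = 28718/(-17337) - 571/140 = 28718*(-1/17337) - 571/140 = -28718/17337 - 571/140 = -13919947/2427180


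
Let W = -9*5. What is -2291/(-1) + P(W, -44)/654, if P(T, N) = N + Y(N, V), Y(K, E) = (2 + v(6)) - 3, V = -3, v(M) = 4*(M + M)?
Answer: 499439/218 ≈ 2291.0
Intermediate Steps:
v(M) = 8*M (v(M) = 4*(2*M) = 8*M)
W = -45
Y(K, E) = 47 (Y(K, E) = (2 + 8*6) - 3 = (2 + 48) - 3 = 50 - 3 = 47)
P(T, N) = 47 + N (P(T, N) = N + 47 = 47 + N)
-2291/(-1) + P(W, -44)/654 = -2291/(-1) + (47 - 44)/654 = -2291*(-1) + 3*(1/654) = 2291 + 1/218 = 499439/218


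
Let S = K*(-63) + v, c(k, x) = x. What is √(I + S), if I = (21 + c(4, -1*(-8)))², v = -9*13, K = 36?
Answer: 2*I*√386 ≈ 39.294*I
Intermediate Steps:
v = -117
S = -2385 (S = 36*(-63) - 117 = -2268 - 117 = -2385)
I = 841 (I = (21 - 1*(-8))² = (21 + 8)² = 29² = 841)
√(I + S) = √(841 - 2385) = √(-1544) = 2*I*√386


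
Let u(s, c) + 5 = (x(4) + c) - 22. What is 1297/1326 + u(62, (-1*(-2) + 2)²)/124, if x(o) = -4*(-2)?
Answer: 78425/82212 ≈ 0.95394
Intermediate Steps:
x(o) = 8
u(s, c) = -19 + c (u(s, c) = -5 + ((8 + c) - 22) = -5 + (-14 + c) = -19 + c)
1297/1326 + u(62, (-1*(-2) + 2)²)/124 = 1297/1326 + (-19 + (-1*(-2) + 2)²)/124 = 1297*(1/1326) + (-19 + (2 + 2)²)*(1/124) = 1297/1326 + (-19 + 4²)*(1/124) = 1297/1326 + (-19 + 16)*(1/124) = 1297/1326 - 3*1/124 = 1297/1326 - 3/124 = 78425/82212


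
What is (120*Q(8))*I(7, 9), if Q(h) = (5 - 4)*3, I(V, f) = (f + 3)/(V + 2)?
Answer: 480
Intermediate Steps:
I(V, f) = (3 + f)/(2 + V)
Q(h) = 3 (Q(h) = 1*3 = 3)
(120*Q(8))*I(7, 9) = (120*3)*((3 + 9)/(2 + 7)) = 360*(12/9) = 360*((⅑)*12) = 360*(4/3) = 480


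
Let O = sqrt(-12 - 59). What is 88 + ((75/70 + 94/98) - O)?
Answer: 8823/98 - I*sqrt(71) ≈ 90.031 - 8.4261*I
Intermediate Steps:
O = I*sqrt(71) (O = sqrt(-71) = I*sqrt(71) ≈ 8.4261*I)
88 + ((75/70 + 94/98) - O) = 88 + ((75/70 + 94/98) - I*sqrt(71)) = 88 + ((75*(1/70) + 94*(1/98)) - I*sqrt(71)) = 88 + ((15/14 + 47/49) - I*sqrt(71)) = 88 + (199/98 - I*sqrt(71)) = 8823/98 - I*sqrt(71)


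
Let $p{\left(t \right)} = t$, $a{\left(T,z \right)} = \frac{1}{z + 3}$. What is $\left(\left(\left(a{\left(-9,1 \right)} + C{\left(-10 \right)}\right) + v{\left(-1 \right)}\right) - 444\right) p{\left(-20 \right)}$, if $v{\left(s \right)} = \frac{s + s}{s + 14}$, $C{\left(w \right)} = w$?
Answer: $\frac{118015}{13} \approx 9078.1$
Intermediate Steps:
$a{\left(T,z \right)} = \frac{1}{3 + z}$
$v{\left(s \right)} = \frac{2 s}{14 + s}$
$\left(\left(\left(a{\left(-9,1 \right)} + C{\left(-10 \right)}\right) + v{\left(-1 \right)}\right) - 444\right) p{\left(-20 \right)} = \left(\left(\left(\frac{1}{3 + 1} - 10\right) + 2 \left(-1\right) \frac{1}{14 - 1}\right) - 444\right) \left(-20\right) = \left(\left(\left(\frac{1}{4} - 10\right) + 2 \left(-1\right) \frac{1}{13}\right) - 444\right) \left(-20\right) = \left(\left(- \frac{39}{4} - \frac{2}{13}\right) - 444\right) \left(-20\right) = \left(- \frac{515}{52} - 444\right) \left(-20\right) = \left(- \frac{23603}{52}\right) \left(-20\right) = \frac{118015}{13}$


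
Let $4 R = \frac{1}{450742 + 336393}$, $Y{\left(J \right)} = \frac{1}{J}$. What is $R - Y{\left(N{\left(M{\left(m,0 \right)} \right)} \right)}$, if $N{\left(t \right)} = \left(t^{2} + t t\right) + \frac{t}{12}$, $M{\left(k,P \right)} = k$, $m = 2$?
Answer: $- \frac{18891191}{154278460} \approx -0.12245$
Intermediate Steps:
$N{\left(t \right)} = 2 t^{2} + \frac{t}{12}$ ($N{\left(t \right)} = \left(t^{2} + t^{2}\right) + t \frac{1}{12} = 2 t^{2} + \frac{t}{12}$)
$R = \frac{1}{3148540}$ ($R = \frac{1}{4 \left(450742 + 336393\right)} = \frac{1}{4 \cdot 787135} = \frac{1}{4} \cdot \frac{1}{787135} = \frac{1}{3148540} \approx 3.1761 \cdot 10^{-7}$)
$R - Y{\left(N{\left(M{\left(m,0 \right)} \right)} \right)} = \frac{1}{3148540} - \frac{1}{\frac{1}{12} \cdot 2 \left(1 + 24 \cdot 2\right)} = \frac{1}{3148540} - \frac{1}{\frac{1}{12} \cdot 2 \left(1 + 48\right)} = \frac{1}{3148540} - \frac{1}{\frac{1}{12} \cdot 2 \cdot 49} = \frac{1}{3148540} - \frac{1}{\frac{49}{6}} = \frac{1}{3148540} - \frac{6}{49} = - \frac{18891191}{154278460}$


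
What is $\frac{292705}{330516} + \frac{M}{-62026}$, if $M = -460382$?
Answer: $\frac{85159468721}{10250292708} \approx 8.308$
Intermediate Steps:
$\frac{292705}{330516} + \frac{M}{-62026} = \frac{292705}{330516} - \frac{460382}{-62026} = 292705 \cdot \frac{1}{330516} - - \frac{230191}{31013} = \frac{292705}{330516} + \frac{230191}{31013} = \frac{85159468721}{10250292708}$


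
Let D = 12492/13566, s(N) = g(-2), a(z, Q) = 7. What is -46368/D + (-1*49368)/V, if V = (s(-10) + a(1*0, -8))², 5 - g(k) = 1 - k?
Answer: -477481448/9369 ≈ -50964.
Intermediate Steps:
g(k) = 4 + k (g(k) = 5 - (1 - k) = 5 + (-1 + k) = 4 + k)
s(N) = 2 (s(N) = 4 - 2 = 2)
V = 81 (V = (2 + 7)² = 9² = 81)
D = 2082/2261 (D = 12492*(1/13566) = 2082/2261 ≈ 0.92083)
-46368/D + (-1*49368)/V = -46368/2082/2261 - 1*49368/81 = -46368*2261/2082 - 49368*1/81 = -17473008/347 - 16456/27 = -477481448/9369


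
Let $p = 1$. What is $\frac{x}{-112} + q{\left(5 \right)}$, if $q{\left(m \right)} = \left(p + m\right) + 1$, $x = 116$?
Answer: $\frac{167}{28} \approx 5.9643$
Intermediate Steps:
$q{\left(m \right)} = 2 + m$ ($q{\left(m \right)} = \left(1 + m\right) + 1 = 2 + m$)
$\frac{x}{-112} + q{\left(5 \right)} = \frac{116}{-112} + \left(2 + 5\right) = 116 \left(- \frac{1}{112}\right) + 7 = - \frac{29}{28} + 7 = \frac{167}{28}$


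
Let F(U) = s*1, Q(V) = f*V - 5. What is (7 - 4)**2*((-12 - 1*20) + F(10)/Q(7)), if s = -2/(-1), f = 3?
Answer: -2295/8 ≈ -286.88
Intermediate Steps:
s = 2 (s = -2*(-1) = 2)
Q(V) = -5 + 3*V (Q(V) = 3*V - 5 = -5 + 3*V)
F(U) = 2 (F(U) = 2*1 = 2)
(7 - 4)**2*((-12 - 1*20) + F(10)/Q(7)) = (7 - 4)**2*((-12 - 1*20) + 2/(-5 + 3*7)) = 3**2*((-12 - 20) + 2/(-5 + 21)) = 9*(-32 + 2/16) = 9*(-32 + 2*(1/16)) = 9*(-32 + 1/8) = 9*(-255/8) = -2295/8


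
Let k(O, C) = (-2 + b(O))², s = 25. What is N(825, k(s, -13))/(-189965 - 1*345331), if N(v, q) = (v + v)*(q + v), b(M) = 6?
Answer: -231275/89216 ≈ -2.5923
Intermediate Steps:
k(O, C) = 16 (k(O, C) = (-2 + 6)² = 4² = 16)
N(v, q) = 2*v*(q + v) (N(v, q) = (2*v)*(q + v) = 2*v*(q + v))
N(825, k(s, -13))/(-189965 - 1*345331) = (2*825*(16 + 825))/(-189965 - 1*345331) = (2*825*841)/(-189965 - 345331) = 1387650/(-535296) = 1387650*(-1/535296) = -231275/89216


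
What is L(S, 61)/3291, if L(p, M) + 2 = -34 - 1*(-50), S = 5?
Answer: 14/3291 ≈ 0.0042540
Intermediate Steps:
L(p, M) = 14 (L(p, M) = -2 + (-34 - 1*(-50)) = -2 + (-34 + 50) = -2 + 16 = 14)
L(S, 61)/3291 = 14/3291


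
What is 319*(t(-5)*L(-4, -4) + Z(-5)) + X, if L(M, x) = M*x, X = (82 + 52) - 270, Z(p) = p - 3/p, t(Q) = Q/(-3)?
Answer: 104506/15 ≈ 6967.1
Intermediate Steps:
t(Q) = -Q/3 (t(Q) = Q*(-⅓) = -Q/3)
X = -136 (X = 134 - 270 = -136)
319*(t(-5)*L(-4, -4) + Z(-5)) + X = 319*((-⅓*(-5))*(-4*(-4)) + (-5 - 3/(-5))) - 136 = 319*((5/3)*16 + (-5 - 3*(-⅕))) - 136 = 319*(80/3 + (-5 + ⅗)) - 136 = 319*(80/3 - 22/5) - 136 = 319*(334/15) - 136 = 106546/15 - 136 = 104506/15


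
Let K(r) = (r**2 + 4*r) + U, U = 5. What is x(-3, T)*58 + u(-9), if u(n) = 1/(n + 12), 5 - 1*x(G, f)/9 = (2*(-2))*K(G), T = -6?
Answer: 20359/3 ≈ 6786.3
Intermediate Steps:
K(r) = 5 + r**2 + 4*r (K(r) = (r**2 + 4*r) + 5 = 5 + r**2 + 4*r)
x(G, f) = 225 + 36*G**2 + 144*G (x(G, f) = 45 - 9*2*(-2)*(5 + G**2 + 4*G) = 45 - (-36)*(5 + G**2 + 4*G) = 45 - 9*(-20 - 16*G - 4*G**2) = 45 + (180 + 36*G**2 + 144*G) = 225 + 36*G**2 + 144*G)
u(n) = 1/(12 + n)
x(-3, T)*58 + u(-9) = (225 + 36*(-3)**2 + 144*(-3))*58 + 1/(12 - 9) = (225 + 36*9 - 432)*58 + 1/3 = (225 + 324 - 432)*58 + 1/3 = 117*58 + 1/3 = 6786 + 1/3 = 20359/3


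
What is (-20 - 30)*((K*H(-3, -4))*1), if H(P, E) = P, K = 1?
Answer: 150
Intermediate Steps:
(-20 - 30)*((K*H(-3, -4))*1) = (-20 - 30)*((1*(-3))*1) = -(-150) = -50*(-3) = 150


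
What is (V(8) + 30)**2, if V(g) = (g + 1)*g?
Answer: 10404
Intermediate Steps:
V(g) = g*(1 + g) (V(g) = (1 + g)*g = g*(1 + g))
(V(8) + 30)**2 = (8*(1 + 8) + 30)**2 = (8*9 + 30)**2 = (72 + 30)**2 = 102**2 = 10404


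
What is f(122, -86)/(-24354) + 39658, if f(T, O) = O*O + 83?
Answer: 35771239/902 ≈ 39658.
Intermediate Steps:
f(T, O) = 83 + O² (f(T, O) = O² + 83 = 83 + O²)
f(122, -86)/(-24354) + 39658 = (83 + (-86)²)/(-24354) + 39658 = (83 + 7396)*(-1/24354) + 39658 = 7479*(-1/24354) + 39658 = -277/902 + 39658 = 35771239/902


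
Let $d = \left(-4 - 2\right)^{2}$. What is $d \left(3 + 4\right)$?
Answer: $252$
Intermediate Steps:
$d = 36$ ($d = \left(-6\right)^{2} = 36$)
$d \left(3 + 4\right) = 36 \left(3 + 4\right) = 36 \cdot 7 = 252$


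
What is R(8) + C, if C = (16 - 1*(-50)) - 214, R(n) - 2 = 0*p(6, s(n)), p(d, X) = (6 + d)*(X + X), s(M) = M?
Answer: -146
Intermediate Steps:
p(d, X) = 2*X*(6 + d) (p(d, X) = (6 + d)*(2*X) = 2*X*(6 + d))
R(n) = 2 (R(n) = 2 + 0*(2*n*(6 + 6)) = 2 + 0*(2*n*12) = 2 + 0*(24*n) = 2 + 0 = 2)
C = -148 (C = (16 + 50) - 214 = 66 - 214 = -148)
R(8) + C = 2 - 148 = -146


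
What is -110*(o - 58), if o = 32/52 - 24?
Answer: 116380/13 ≈ 8952.3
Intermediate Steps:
o = -304/13 (o = 32*(1/52) - 24 = 8/13 - 24 = -304/13 ≈ -23.385)
-110*(o - 58) = -110*(-304/13 - 58) = -110*(-1058/13) = 116380/13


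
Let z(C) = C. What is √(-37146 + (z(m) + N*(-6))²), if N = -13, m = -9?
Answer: I*√32385 ≈ 179.96*I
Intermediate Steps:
√(-37146 + (z(m) + N*(-6))²) = √(-37146 + (-9 - 13*(-6))²) = √(-37146 + (-9 + 78)²) = √(-37146 + 69²) = √(-37146 + 4761) = √(-32385) = I*√32385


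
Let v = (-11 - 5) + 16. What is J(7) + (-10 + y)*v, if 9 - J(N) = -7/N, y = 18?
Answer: 10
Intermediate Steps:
J(N) = 9 + 7/N (J(N) = 9 - (-7)/N = 9 + 7/N)
v = 0 (v = -16 + 16 = 0)
J(7) + (-10 + y)*v = (9 + 7/7) + (-10 + 18)*0 = (9 + 7*(1/7)) + 8*0 = (9 + 1) + 0 = 10 + 0 = 10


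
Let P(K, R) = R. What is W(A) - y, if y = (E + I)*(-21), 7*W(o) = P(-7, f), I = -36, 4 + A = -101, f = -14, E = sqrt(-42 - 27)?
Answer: -758 + 21*I*sqrt(69) ≈ -758.0 + 174.44*I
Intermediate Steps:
E = I*sqrt(69) (E = sqrt(-69) = I*sqrt(69) ≈ 8.3066*I)
A = -105 (A = -4 - 101 = -105)
W(o) = -2 (W(o) = (1/7)*(-14) = -2)
y = 756 - 21*I*sqrt(69) (y = (I*sqrt(69) - 36)*(-21) = (-36 + I*sqrt(69))*(-21) = 756 - 21*I*sqrt(69) ≈ 756.0 - 174.44*I)
W(A) - y = -2 - (756 - 21*I*sqrt(69)) = -2 + (-756 + 21*I*sqrt(69)) = -758 + 21*I*sqrt(69)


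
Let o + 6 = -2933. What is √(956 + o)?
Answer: I*√1983 ≈ 44.531*I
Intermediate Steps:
o = -2939 (o = -6 - 2933 = -2939)
√(956 + o) = √(956 - 2939) = √(-1983) = I*√1983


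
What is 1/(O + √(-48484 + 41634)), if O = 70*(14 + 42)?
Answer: 392/1537325 - I*√274/3074650 ≈ 0.00025499 - 5.3837e-6*I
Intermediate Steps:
O = 3920 (O = 70*56 = 3920)
1/(O + √(-48484 + 41634)) = 1/(3920 + √(-48484 + 41634)) = 1/(3920 + √(-6850)) = 1/(3920 + 5*I*√274)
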